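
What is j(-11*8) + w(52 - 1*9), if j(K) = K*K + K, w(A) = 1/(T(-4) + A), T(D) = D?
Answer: 298585/39 ≈ 7656.0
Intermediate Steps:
w(A) = 1/(-4 + A)
j(K) = K + K² (j(K) = K² + K = K + K²)
j(-11*8) + w(52 - 1*9) = (-11*8)*(1 - 11*8) + 1/(-4 + (52 - 1*9)) = -88*(1 - 88) + 1/(-4 + (52 - 9)) = -88*(-87) + 1/(-4 + 43) = 7656 + 1/39 = 298585/39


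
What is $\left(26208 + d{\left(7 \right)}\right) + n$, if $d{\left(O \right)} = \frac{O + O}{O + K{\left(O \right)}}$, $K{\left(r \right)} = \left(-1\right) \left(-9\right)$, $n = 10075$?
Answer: $\frac{290271}{8} \approx 36284.0$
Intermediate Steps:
$K{\left(r \right)} = 9$
$d{\left(O \right)} = \frac{2 O}{9 + O}$ ($d{\left(O \right)} = \frac{O + O}{O + 9} = \frac{2 O}{9 + O}$)
$\left(26208 + d{\left(7 \right)}\right) + n = \left(26208 + 2 \cdot 7 \frac{1}{9 + 7}\right) + 10075 = \left(26208 + 2 \cdot 7 \cdot \frac{1}{16}\right) + 10075 = \left(26208 + \frac{7}{8}\right) + 10075 = \frac{209671}{8} + 10075 = \frac{290271}{8}$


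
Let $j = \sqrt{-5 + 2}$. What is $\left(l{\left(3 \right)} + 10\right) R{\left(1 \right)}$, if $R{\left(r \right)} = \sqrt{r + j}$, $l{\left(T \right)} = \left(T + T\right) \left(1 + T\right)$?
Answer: $34 \sqrt{1 + i \sqrt{3}} \approx 41.641 + 24.042 i$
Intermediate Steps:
$j = i \sqrt{3}$ ($j = \sqrt{-3} = i \sqrt{3} \approx 1.732 i$)
$l{\left(T \right)} = 2 T \left(1 + T\right)$
$R{\left(r \right)} = \sqrt{r + i \sqrt{3}}$
$\left(l{\left(3 \right)} + 10\right) R{\left(1 \right)} = \left(2 \cdot 3 \left(1 + 3\right) + 10\right) \sqrt{1 + i \sqrt{3}} = \left(2 \cdot 3 \cdot 4 + 10\right) \sqrt{1 + i \sqrt{3}} = \left(24 + 10\right) \sqrt{1 + i \sqrt{3}} = 34 \sqrt{1 + i \sqrt{3}}$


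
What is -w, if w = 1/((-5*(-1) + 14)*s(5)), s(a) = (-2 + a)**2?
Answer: -1/171 ≈ -0.0058480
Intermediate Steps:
w = 1/171 (w = 1/((-5*(-1) + 14)*(-2 + 5)**2) = 1/((5 + 14)*3**2) = 1/(19*9) = 1/171 ≈ 0.0058480)
-w = -1*1/171 = -1/171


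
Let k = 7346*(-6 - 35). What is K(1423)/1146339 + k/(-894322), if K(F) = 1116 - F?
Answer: 172493350600/512598093579 ≈ 0.33651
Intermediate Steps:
k = -301186 (k = 7346*(-41) = -301186)
K(1423)/1146339 + k/(-894322) = (1116 - 1*1423)/1146339 - 301186/(-894322) = (1116 - 1423)*(1/1146339) - 301186*(-1/894322) = -307*1/1146339 + 150593/447161 = -307/1146339 + 150593/447161 = 172493350600/512598093579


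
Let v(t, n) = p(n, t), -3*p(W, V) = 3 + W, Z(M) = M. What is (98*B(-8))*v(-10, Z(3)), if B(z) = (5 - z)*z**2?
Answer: -163072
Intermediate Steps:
p(W, V) = -1 - W/3 (p(W, V) = -(3 + W)/3 = -1 - W/3)
B(z) = z**2*(5 - z)
v(t, n) = -1 - n/3
(98*B(-8))*v(-10, Z(3)) = (98*((-8)**2*(5 - 1*(-8))))*(-1 - 1/3*3) = (98*(64*(5 + 8)))*(-1 - 1) = (98*(64*13))*(-2) = (98*832)*(-2) = 81536*(-2) = -163072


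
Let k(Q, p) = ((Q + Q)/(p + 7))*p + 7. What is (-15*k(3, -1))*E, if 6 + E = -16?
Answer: 1980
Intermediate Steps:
E = -22 (E = -6 - 16 = -22)
k(Q, p) = 7 + 2*Q*p/(7 + p) (k(Q, p) = ((2*Q)/(7 + p))*p + 7 = (2*Q/(7 + p))*p + 7 = 2*Q*p/(7 + p) + 7 = 7 + 2*Q*p/(7 + p))
(-15*k(3, -1))*E = -15*(49 + 7*(-1) + 2*3*(-1))/(7 - 1)*(-22) = -15*(49 - 7 - 6)/6*(-22) = -5*36/2*(-22) = -15*6*(-22) = -90*(-22) = 1980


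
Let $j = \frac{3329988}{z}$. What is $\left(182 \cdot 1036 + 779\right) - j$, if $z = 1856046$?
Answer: $\frac{58567285873}{309341} \approx 1.8933 \cdot 10^{5}$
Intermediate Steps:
$j = \frac{554998}{309341}$ ($j = \frac{3329988}{1856046} = 3329988 \cdot \frac{1}{1856046} = \frac{554998}{309341} \approx 1.7941$)
$\left(182 \cdot 1036 + 779\right) - j = \left(182 \cdot 1036 + 779\right) - \frac{554998}{309341} = \left(188552 + 779\right) - \frac{554998}{309341} = 189331 - \frac{554998}{309341} = \frac{58567285873}{309341}$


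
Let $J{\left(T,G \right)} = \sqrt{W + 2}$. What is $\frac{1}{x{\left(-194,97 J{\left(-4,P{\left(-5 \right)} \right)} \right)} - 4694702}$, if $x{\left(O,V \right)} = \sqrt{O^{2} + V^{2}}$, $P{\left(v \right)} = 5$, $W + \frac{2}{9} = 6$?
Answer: $- \frac{21126159}{99181020410941} - \frac{291 \sqrt{106}}{198362040821882} \approx -2.1302 \cdot 10^{-7}$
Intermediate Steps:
$W = \frac{52}{9}$ ($W = - \frac{2}{9} + 6 = \frac{52}{9} \approx 5.7778$)
$J{\left(T,G \right)} = \frac{\sqrt{70}}{3}$ ($J{\left(T,G \right)} = \sqrt{\frac{52}{9} + 2} = \sqrt{\frac{70}{9}} = \frac{\sqrt{70}}{3}$)
$\frac{1}{x{\left(-194,97 J{\left(-4,P{\left(-5 \right)} \right)} \right)} - 4694702} = \frac{1}{\sqrt{\left(-194\right)^{2} + \left(97 \frac{\sqrt{70}}{3}\right)^{2}} - 4694702} = \frac{1}{\sqrt{37636 + \left(\frac{97 \sqrt{70}}{3}\right)^{2}} - 4694702} = \frac{1}{\sqrt{37636 + \frac{658630}{9}} - 4694702} = \frac{1}{\sqrt{\frac{997354}{9}} - 4694702} = \frac{1}{\frac{97 \sqrt{106}}{3} - 4694702} = \frac{1}{-4694702 + \frac{97 \sqrt{106}}{3}}$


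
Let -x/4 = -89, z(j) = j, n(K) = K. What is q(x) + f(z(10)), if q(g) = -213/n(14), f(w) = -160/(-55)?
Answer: -1895/154 ≈ -12.305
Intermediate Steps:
f(w) = 32/11 (f(w) = -160*(-1/55) = 32/11)
x = 356 (x = -4*(-89) = 356)
q(g) = -213/14
q(x) + f(z(10)) = -213/14 + 32/11 = -1895/154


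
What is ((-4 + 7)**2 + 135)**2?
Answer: 20736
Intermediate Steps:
((-4 + 7)**2 + 135)**2 = (3**2 + 135)**2 = (9 + 135)**2 = 144**2 = 20736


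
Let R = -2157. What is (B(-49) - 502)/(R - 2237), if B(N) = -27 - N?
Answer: 240/2197 ≈ 0.10924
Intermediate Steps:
(B(-49) - 502)/(R - 2237) = ((-27 - 1*(-49)) - 502)/(-2157 - 2237) = ((-27 + 49) - 502)/(-4394) = (22 - 502)*(-1/4394) = -480*(-1/4394) = 240/2197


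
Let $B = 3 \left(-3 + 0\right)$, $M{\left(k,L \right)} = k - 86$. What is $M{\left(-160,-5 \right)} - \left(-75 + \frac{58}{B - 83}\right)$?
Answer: $- \frac{7837}{46} \approx -170.37$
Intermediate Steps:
$M{\left(k,L \right)} = -86 + k$
$B = -9$ ($B = 3 \left(-3\right) = -9$)
$M{\left(-160,-5 \right)} - \left(-75 + \frac{58}{B - 83}\right) = \left(-86 - 160\right) - \left(-75 + \frac{58}{-9 - 83}\right) = -246 - \left(-75 + \frac{58}{-92}\right) = -246 - \left(-75 + 58 \left(- \frac{1}{92}\right)\right) = -246 - \left(-75 - \frac{29}{46}\right) = -246 - - \frac{3479}{46} = -246 + \frac{3479}{46} = - \frac{7837}{46}$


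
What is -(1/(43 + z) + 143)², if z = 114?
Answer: -504092304/24649 ≈ -20451.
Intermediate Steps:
-(1/(43 + z) + 143)² = -(1/(43 + 114) + 143)² = -(1/157 + 143)² = -(22452/157)² = -1*504092304/24649 = -504092304/24649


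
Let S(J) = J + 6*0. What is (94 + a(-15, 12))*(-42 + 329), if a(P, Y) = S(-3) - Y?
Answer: 22673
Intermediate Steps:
S(J) = J (S(J) = J + 0 = J)
a(P, Y) = -3 - Y
(94 + a(-15, 12))*(-42 + 329) = (94 + (-3 - 1*12))*(-42 + 329) = (94 + (-3 - 12))*287 = (94 - 15)*287 = 79*287 = 22673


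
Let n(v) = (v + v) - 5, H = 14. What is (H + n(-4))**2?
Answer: 1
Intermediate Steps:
n(v) = -5 + 2*v (n(v) = 2*v - 5 = -5 + 2*v)
(H + n(-4))**2 = (14 + (-5 + 2*(-4)))**2 = (14 + (-5 - 8))**2 = (14 - 13)**2 = 1**2 = 1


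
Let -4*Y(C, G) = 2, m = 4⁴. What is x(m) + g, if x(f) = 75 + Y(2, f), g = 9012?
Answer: 18173/2 ≈ 9086.5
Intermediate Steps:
m = 256
Y(C, G) = -½ (Y(C, G) = -¼*2 = -½)
x(f) = 149/2 (x(f) = 75 - ½ = 149/2)
x(m) + g = 149/2 + 9012 = 18173/2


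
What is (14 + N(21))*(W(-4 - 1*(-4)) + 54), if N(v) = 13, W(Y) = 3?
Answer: 1539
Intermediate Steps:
(14 + N(21))*(W(-4 - 1*(-4)) + 54) = (14 + 13)*(3 + 54) = 27*57 = 1539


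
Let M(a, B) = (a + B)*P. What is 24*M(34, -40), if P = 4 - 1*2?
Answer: -288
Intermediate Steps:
P = 2 (P = 4 - 2 = 2)
M(a, B) = 2*B + 2*a (M(a, B) = (a + B)*2 = (B + a)*2 = 2*B + 2*a)
24*M(34, -40) = 24*(2*(-40) + 2*34) = 24*(-80 + 68) = 24*(-12) = -288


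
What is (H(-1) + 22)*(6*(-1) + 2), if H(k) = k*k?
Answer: -92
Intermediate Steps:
H(k) = k²
(H(-1) + 22)*(6*(-1) + 2) = ((-1)² + 22)*(6*(-1) + 2) = (1 + 22)*(-6 + 2) = 23*(-4) = -92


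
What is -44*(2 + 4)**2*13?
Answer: -20592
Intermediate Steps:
-44*(2 + 4)**2*13 = -44*6**2*13 = -44*36*13 = -1584*13 = -20592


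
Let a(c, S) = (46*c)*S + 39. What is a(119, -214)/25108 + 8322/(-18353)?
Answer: -21707597917/460807124 ≈ -47.108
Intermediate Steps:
a(c, S) = 39 + 46*S*c (a(c, S) = 46*S*c + 39 = 39 + 46*S*c)
a(119, -214)/25108 + 8322/(-18353) = (39 + 46*(-214)*119)/25108 + 8322/(-18353) = (39 - 1171436)*(1/25108) + 8322*(-1/18353) = -1171397*1/25108 - 8322/18353 = -1171397/25108 - 8322/18353 = -21707597917/460807124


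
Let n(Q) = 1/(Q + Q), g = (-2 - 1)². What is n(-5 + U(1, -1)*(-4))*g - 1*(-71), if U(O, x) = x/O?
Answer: 133/2 ≈ 66.500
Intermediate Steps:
g = 9 (g = (-3)² = 9)
n(Q) = 1/(2*Q)
n(-5 + U(1, -1)*(-4))*g - 1*(-71) = (1/(2*(-5 - 1/1*(-4))))*9 - 1*(-71) = (1/(2*(-5 - 1*1*(-4))))*9 + 71 = (1/(2*(-5 - 1*(-4))))*9 + 71 = (1/(2*(-5 + 4)))*9 + 71 = ((½)/(-1))*9 + 71 = ((½)*(-1))*9 + 71 = -½*9 + 71 = -9/2 + 71 = 133/2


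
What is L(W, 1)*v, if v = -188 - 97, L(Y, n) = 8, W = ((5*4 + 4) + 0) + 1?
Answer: -2280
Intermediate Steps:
W = 25 (W = ((20 + 4) + 0) + 1 = (24 + 0) + 1 = 24 + 1 = 25)
v = -285
L(W, 1)*v = 8*(-285) = -2280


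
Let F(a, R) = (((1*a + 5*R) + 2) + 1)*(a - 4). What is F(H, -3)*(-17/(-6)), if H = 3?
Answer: 51/2 ≈ 25.500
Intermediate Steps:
F(a, R) = (-4 + a)*(3 + a + 5*R) (F(a, R) = (((a + 5*R) + 2) + 1)*(-4 + a) = ((2 + a + 5*R) + 1)*(-4 + a) = (3 + a + 5*R)*(-4 + a) = (-4 + a)*(3 + a + 5*R))
F(H, -3)*(-17/(-6)) = (-12 + 3² - 1*3 - 20*(-3) + 5*(-3)*3)*(-17/(-6)) = (-12 + 9 - 3 + 60 - 45)*(-17*(-⅙)) = 9*(17/6) = 51/2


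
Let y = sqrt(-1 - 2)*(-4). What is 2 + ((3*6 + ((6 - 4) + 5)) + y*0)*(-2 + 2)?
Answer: 2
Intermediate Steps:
y = -4*I*sqrt(3) (y = sqrt(-3)*(-4) = (I*sqrt(3))*(-4) = -4*I*sqrt(3) ≈ -6.9282*I)
2 + ((3*6 + ((6 - 4) + 5)) + y*0)*(-2 + 2) = 2 + ((3*6 + ((6 - 4) + 5)) - 4*I*sqrt(3)*0)*(-2 + 2) = 2 + ((18 + (2 + 5)) + 0)*0 = 2 + ((18 + 7) + 0)*0 = 2 + (25 + 0)*0 = 2 + 25*0 = 2 + 0 = 2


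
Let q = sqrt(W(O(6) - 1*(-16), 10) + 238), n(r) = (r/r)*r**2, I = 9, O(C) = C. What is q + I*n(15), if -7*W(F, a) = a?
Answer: 2025 + 6*sqrt(322)/7 ≈ 2040.4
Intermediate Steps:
W(F, a) = -a/7
n(r) = r**2 (n(r) = 1*r**2 = r**2)
q = 6*sqrt(322)/7 (q = sqrt(-1/7*10 + 238) = sqrt(-10/7 + 238) = sqrt(1656/7) = 6*sqrt(322)/7 ≈ 15.381)
q + I*n(15) = 6*sqrt(322)/7 + 9*15**2 = 6*sqrt(322)/7 + 9*225 = 6*sqrt(322)/7 + 2025 = 2025 + 6*sqrt(322)/7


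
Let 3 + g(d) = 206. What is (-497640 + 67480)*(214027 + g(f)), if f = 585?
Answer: -92153176800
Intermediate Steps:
g(d) = 203 (g(d) = -3 + 206 = 203)
(-497640 + 67480)*(214027 + g(f)) = (-497640 + 67480)*(214027 + 203) = -430160*214230 = -92153176800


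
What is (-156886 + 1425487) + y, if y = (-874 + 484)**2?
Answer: 1420701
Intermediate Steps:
y = 152100 (y = (-390)**2 = 152100)
(-156886 + 1425487) + y = (-156886 + 1425487) + 152100 = 1268601 + 152100 = 1420701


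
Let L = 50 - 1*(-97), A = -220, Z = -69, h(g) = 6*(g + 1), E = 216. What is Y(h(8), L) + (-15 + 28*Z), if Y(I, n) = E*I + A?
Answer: 9497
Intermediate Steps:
h(g) = 6 + 6*g (h(g) = 6*(1 + g) = 6 + 6*g)
L = 147 (L = 50 + 97 = 147)
Y(I, n) = -220 + 216*I (Y(I, n) = 216*I - 220 = -220 + 216*I)
Y(h(8), L) + (-15 + 28*Z) = (-220 + 216*(6 + 6*8)) + (-15 + 28*(-69)) = (-220 + 216*(6 + 48)) + (-15 - 1932) = (-220 + 216*54) - 1947 = (-220 + 11664) - 1947 = 11444 - 1947 = 9497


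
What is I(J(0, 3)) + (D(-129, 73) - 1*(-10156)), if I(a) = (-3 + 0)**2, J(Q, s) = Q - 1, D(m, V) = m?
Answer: 10036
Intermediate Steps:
J(Q, s) = -1 + Q
I(a) = 9 (I(a) = (-3)**2 = 9)
I(J(0, 3)) + (D(-129, 73) - 1*(-10156)) = 9 + (-129 - 1*(-10156)) = 9 + (-129 + 10156) = 9 + 10027 = 10036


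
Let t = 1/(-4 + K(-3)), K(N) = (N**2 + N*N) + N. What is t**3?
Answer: 1/1331 ≈ 0.00075131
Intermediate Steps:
K(N) = N + 2*N**2 (K(N) = (N**2 + N**2) + N = 2*N**2 + N = N + 2*N**2)
t = 1/11 (t = 1/(-4 - 3*(1 + 2*(-3))) = 1/(-4 - 3*(1 - 6)) = 1/(-4 - 3*(-5)) = 1/(-4 + 15) = 1/11 ≈ 0.090909)
t**3 = (1/11)**3 = 1/1331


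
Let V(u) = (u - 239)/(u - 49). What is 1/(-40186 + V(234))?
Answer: -37/1486883 ≈ -2.4884e-5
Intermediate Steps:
V(u) = (-239 + u)/(-49 + u)
1/(-40186 + V(234)) = 1/(-40186 + (-239 + 234)/(-49 + 234)) = 1/(-40186 - 5/185) = 1/(-40186 + (1/185)*(-5)) = 1/(-40186 - 1/37) = 1/(-1486883/37) = -37/1486883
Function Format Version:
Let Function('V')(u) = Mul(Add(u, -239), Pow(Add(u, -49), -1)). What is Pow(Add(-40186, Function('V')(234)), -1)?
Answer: Rational(-37, 1486883) ≈ -2.4884e-5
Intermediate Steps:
Function('V')(u) = Mul(Pow(Add(-49, u), -1), Add(-239, u)) (Function('V')(u) = Mul(Add(-239, u), Pow(Add(-49, u), -1)) = Mul(Pow(Add(-49, u), -1), Add(-239, u)))
Pow(Add(-40186, Function('V')(234)), -1) = Pow(Add(-40186, Mul(Pow(Add(-49, 234), -1), Add(-239, 234))), -1) = Pow(Add(-40186, Mul(Pow(185, -1), -5)), -1) = Pow(Add(-40186, Mul(Rational(1, 185), -5)), -1) = Pow(Add(-40186, Rational(-1, 37)), -1) = Pow(Rational(-1486883, 37), -1) = Rational(-37, 1486883)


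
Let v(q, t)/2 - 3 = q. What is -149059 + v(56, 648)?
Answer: -148941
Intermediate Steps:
v(q, t) = 6 + 2*q
-149059 + v(56, 648) = -149059 + (6 + 2*56) = -149059 + (6 + 112) = -149059 + 118 = -148941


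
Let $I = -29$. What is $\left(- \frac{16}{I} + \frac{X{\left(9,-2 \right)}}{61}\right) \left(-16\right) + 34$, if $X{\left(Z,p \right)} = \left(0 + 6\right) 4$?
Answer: $\frac{33394}{1769} \approx 18.877$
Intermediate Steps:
$X{\left(Z,p \right)} = 24$ ($X{\left(Z,p \right)} = 6 \cdot 4 = 24$)
$\left(- \frac{16}{I} + \frac{X{\left(9,-2 \right)}}{61}\right) \left(-16\right) + 34 = \left(- \frac{16}{-29} + \frac{24}{61}\right) \left(-16\right) + 34 = \left(\left(-16\right) \left(- \frac{1}{29}\right) + 24 \cdot \frac{1}{61}\right) \left(-16\right) + 34 = \left(\frac{16}{29} + \frac{24}{61}\right) \left(-16\right) + 34 = \frac{1672}{1769} \left(-16\right) + 34 = - \frac{26752}{1769} + 34 = \frac{33394}{1769}$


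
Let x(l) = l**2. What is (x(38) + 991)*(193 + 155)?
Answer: 847380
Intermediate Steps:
(x(38) + 991)*(193 + 155) = (38**2 + 991)*(193 + 155) = (1444 + 991)*348 = 2435*348 = 847380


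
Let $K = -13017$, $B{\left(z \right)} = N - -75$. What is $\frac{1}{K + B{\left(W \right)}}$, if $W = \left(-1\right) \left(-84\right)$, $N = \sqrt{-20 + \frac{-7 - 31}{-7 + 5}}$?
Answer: $- \frac{12942}{167495365} - \frac{i}{167495365} \approx -7.7268 \cdot 10^{-5} - 5.9703 \cdot 10^{-9} i$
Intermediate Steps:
$N = i$ ($N = \sqrt{-20 - \frac{38}{-2}} = \sqrt{-20 - -19} = \sqrt{-20 + 19} = \sqrt{-1} = i \approx 1.0 i$)
$W = 84$
$B{\left(z \right)} = 75 + i$ ($B{\left(z \right)} = i - -75 = i + 75 = 75 + i$)
$\frac{1}{K + B{\left(W \right)}} = \frac{1}{-13017 + \left(75 + i\right)} = \frac{1}{-12942 + i} = \frac{-12942 - i}{167495365}$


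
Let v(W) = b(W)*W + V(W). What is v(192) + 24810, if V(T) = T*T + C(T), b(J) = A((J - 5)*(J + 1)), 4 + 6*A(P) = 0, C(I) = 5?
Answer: 61551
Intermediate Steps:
A(P) = -⅔ (A(P) = -⅔ + (⅙)*0 = -⅔ + 0 = -⅔)
b(J) = -⅔
V(T) = 5 + T² (V(T) = T*T + 5 = T² + 5 = 5 + T²)
v(W) = 5 + W² - 2*W/3 (v(W) = -2*W/3 + (5 + W²) = 5 + W² - 2*W/3)
v(192) + 24810 = (5 + 192² - ⅔*192) + 24810 = (5 + 36864 - 128) + 24810 = 36741 + 24810 = 61551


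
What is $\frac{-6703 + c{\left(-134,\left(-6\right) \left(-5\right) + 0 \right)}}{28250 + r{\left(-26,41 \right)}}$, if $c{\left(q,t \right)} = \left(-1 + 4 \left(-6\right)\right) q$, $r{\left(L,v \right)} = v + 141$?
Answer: $- \frac{3353}{28432} \approx -0.11793$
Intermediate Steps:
$r{\left(L,v \right)} = 141 + v$
$c{\left(q,t \right)} = - 25 q$ ($c{\left(q,t \right)} = \left(-1 - 24\right) q = - 25 q$)
$\frac{-6703 + c{\left(-134,\left(-6\right) \left(-5\right) + 0 \right)}}{28250 + r{\left(-26,41 \right)}} = \frac{-6703 - -3350}{28250 + \left(141 + 41\right)} = \frac{-6703 + 3350}{28250 + 182} = - \frac{3353}{28432}$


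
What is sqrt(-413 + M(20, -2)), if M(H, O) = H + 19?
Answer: I*sqrt(374) ≈ 19.339*I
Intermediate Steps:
M(H, O) = 19 + H
sqrt(-413 + M(20, -2)) = sqrt(-413 + (19 + 20)) = sqrt(-413 + 39) = sqrt(-374) = I*sqrt(374)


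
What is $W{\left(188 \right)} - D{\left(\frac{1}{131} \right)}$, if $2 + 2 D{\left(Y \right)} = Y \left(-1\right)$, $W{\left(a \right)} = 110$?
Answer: $\frac{29083}{262} \approx 111.0$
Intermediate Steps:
$D{\left(Y \right)} = -1 - \frac{Y}{2}$ ($D{\left(Y \right)} = -1 + \frac{Y \left(-1\right)}{2} = -1 + \frac{\left(-1\right) Y}{2} = -1 - \frac{Y}{2}$)
$W{\left(188 \right)} - D{\left(\frac{1}{131} \right)} = 110 - \left(-1 - \frac{1}{2 \cdot 131}\right) = 110 - \left(-1 - \frac{1}{262}\right) = 110 - - \frac{263}{262} = 110 + \frac{263}{262} = \frac{29083}{262}$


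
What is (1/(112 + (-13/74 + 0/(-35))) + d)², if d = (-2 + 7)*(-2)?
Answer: 6835320976/68475625 ≈ 99.821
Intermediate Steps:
d = -10 (d = 5*(-2) = -10)
(1/(112 + (-13/74 + 0/(-35))) + d)² = (1/(112 + (-13/74 + 0/(-35))) - 10)² = (1/(112 + (-13*1/74 + 0*(-1/35))) - 10)² = (1/(112 + (-13/74 + 0)) - 10)² = (1/(112 - 13/74) - 10)² = (1/(8275/74) - 10)² = (74/8275 - 10)² = (-82676/8275)² = 6835320976/68475625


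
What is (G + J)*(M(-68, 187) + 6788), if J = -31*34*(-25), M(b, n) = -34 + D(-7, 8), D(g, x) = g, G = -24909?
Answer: 9722427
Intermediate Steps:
M(b, n) = -41 (M(b, n) = -34 - 7 = -41)
J = 26350 (J = -1054*(-25) = 26350)
(G + J)*(M(-68, 187) + 6788) = (-24909 + 26350)*(-41 + 6788) = 1441*6747 = 9722427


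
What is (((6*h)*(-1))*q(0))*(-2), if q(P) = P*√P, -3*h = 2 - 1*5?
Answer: 0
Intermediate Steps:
h = 1 (h = -(2 - 1*5)/3 = -(2 - 5)/3 = -⅓*(-3) = 1)
q(P) = P^(3/2)
(((6*h)*(-1))*q(0))*(-2) = (((6*1)*(-1))*0^(3/2))*(-2) = ((6*(-1))*0)*(-2) = -6*0*(-2) = 0*(-2) = 0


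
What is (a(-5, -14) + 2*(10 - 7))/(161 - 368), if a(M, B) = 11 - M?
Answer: -22/207 ≈ -0.10628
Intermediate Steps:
(a(-5, -14) + 2*(10 - 7))/(161 - 368) = ((11 - 1*(-5)) + 2*(10 - 7))/(161 - 368) = ((11 + 5) + 2*3)/(-207) = (16 + 6)*(-1/207) = 22*(-1/207) = -22/207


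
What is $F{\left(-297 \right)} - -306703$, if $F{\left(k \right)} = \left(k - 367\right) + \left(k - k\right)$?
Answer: $306039$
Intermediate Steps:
$F{\left(k \right)} = -367 + k$ ($F{\left(k \right)} = \left(-367 + k\right) + 0 = -367 + k$)
$F{\left(-297 \right)} - -306703 = \left(-367 - 297\right) - -306703 = -664 + 306703 = 306039$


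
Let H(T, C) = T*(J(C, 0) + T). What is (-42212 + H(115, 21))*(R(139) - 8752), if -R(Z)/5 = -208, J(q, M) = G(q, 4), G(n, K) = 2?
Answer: 221773984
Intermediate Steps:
J(q, M) = 2
R(Z) = 1040 (R(Z) = -5*(-208) = 1040)
H(T, C) = T*(2 + T)
(-42212 + H(115, 21))*(R(139) - 8752) = (-42212 + 115*(2 + 115))*(1040 - 8752) = (-42212 + 115*117)*(-7712) = (-42212 + 13455)*(-7712) = -28757*(-7712) = 221773984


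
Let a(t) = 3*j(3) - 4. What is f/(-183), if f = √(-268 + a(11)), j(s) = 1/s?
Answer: -I*√271/183 ≈ -0.089957*I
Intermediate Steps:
a(t) = -3 (a(t) = 3/3 - 4 = 3*(⅓) - 4 = 1 - 4 = -3)
f = I*√271 (f = √(-268 - 3) = √(-271) = I*√271 ≈ 16.462*I)
f/(-183) = (I*√271)/(-183) = (I*√271)*(-1/183) = -I*√271/183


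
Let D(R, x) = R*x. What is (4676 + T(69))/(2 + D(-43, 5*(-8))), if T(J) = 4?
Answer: 780/287 ≈ 2.7178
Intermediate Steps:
(4676 + T(69))/(2 + D(-43, 5*(-8))) = (4676 + 4)/(2 - 215*(-8)) = 4680/(2 - 43*(-40)) = 4680/(2 + 1720) = 4680/1722 = 4680*(1/1722) = 780/287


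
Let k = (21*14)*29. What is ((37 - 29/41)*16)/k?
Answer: 3968/58261 ≈ 0.068107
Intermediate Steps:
k = 8526 (k = 294*29 = 8526)
((37 - 29/41)*16)/k = ((37 - 29/41)*16)/8526 = ((37 - 29*1/41)*16)*(1/8526) = ((37 - 29/41)*16)*(1/8526) = ((1488/41)*16)*(1/8526) = (23808/41)*(1/8526) = 3968/58261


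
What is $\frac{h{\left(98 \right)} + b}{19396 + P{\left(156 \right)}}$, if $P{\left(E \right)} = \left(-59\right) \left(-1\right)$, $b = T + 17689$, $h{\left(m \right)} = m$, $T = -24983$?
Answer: $- \frac{7196}{19455} \approx -0.36988$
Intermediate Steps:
$b = -7294$ ($b = -24983 + 17689 = -7294$)
$P{\left(E \right)} = 59$
$\frac{h{\left(98 \right)} + b}{19396 + P{\left(156 \right)}} = \frac{98 - 7294}{19396 + 59} = - \frac{7196}{19455}$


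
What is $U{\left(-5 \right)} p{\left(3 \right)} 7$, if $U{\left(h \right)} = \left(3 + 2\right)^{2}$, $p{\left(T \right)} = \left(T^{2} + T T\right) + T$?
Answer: $3675$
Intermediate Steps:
$p{\left(T \right)} = T + 2 T^{2}$ ($p{\left(T \right)} = \left(T^{2} + T^{2}\right) + T = 2 T^{2} + T = T + 2 T^{2}$)
$U{\left(h \right)} = 25$ ($U{\left(h \right)} = 5^{2} = 25$)
$U{\left(-5 \right)} p{\left(3 \right)} 7 = 25 \cdot 3 \left(1 + 2 \cdot 3\right) 7 = 25 \cdot 3 \left(1 + 6\right) 7 = 25 \cdot 3 \cdot 7 \cdot 7 = 25 \cdot 21 \cdot 7 = 525 \cdot 7 = 3675$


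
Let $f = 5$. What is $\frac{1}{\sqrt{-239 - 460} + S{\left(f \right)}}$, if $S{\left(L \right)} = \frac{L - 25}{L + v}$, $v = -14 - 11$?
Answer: $\frac{1}{700} - \frac{i \sqrt{699}}{700} \approx 0.0014286 - 0.037769 i$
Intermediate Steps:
$v = -25$
$S{\left(L \right)} = 1$ ($S{\left(L \right)} = \frac{L - 25}{L - 25} = \frac{-25 + L}{-25 + L} = 1$)
$\frac{1}{\sqrt{-239 - 460} + S{\left(f \right)}} = \frac{1}{\sqrt{-239 - 460} + 1} = \frac{1}{\sqrt{-699} + 1} = \frac{1}{i \sqrt{699} + 1} = \frac{1}{1 + i \sqrt{699}}$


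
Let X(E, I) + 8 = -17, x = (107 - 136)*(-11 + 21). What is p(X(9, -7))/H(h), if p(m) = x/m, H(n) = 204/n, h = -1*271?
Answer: -7859/510 ≈ -15.410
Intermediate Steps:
x = -290 (x = -29*10 = -290)
X(E, I) = -25 (X(E, I) = -8 - 17 = -25)
h = -271
p(m) = -290/m
p(X(9, -7))/H(h) = (-290/(-25))/((204/(-271))) = (-290*(-1/25))/((204*(-1/271))) = 58/(5*(-204/271)) = (58/5)*(-271/204) = -7859/510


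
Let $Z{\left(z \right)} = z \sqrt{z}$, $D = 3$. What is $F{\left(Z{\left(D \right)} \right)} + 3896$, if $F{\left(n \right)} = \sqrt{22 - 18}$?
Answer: $3898$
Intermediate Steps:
$Z{\left(z \right)} = z^{\frac{3}{2}}$
$F{\left(n \right)} = 2$ ($F{\left(n \right)} = \sqrt{4} = 2$)
$F{\left(Z{\left(D \right)} \right)} + 3896 = 2 + 3896 = 3898$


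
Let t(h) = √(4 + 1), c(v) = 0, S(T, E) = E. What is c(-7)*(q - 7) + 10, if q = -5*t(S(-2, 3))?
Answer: 10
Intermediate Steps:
t(h) = √5
q = -5*√5 ≈ -11.180
c(-7)*(q - 7) + 10 = 0*(-5*√5 - 7) + 10 = 0*(-7 - 5*√5) + 10 = 0 + 10 = 10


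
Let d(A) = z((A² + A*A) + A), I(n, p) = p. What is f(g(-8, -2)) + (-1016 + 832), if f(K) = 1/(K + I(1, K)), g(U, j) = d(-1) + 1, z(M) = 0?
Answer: -367/2 ≈ -183.50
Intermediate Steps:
d(A) = 0
g(U, j) = 1 (g(U, j) = 0 + 1 = 1)
f(K) = 1/(2*K) (f(K) = 1/(K + K) = 1/(2*K))
f(g(-8, -2)) + (-1016 + 832) = (½)/1 + (-1016 + 832) = (½)*1 - 184 = ½ - 184 = -367/2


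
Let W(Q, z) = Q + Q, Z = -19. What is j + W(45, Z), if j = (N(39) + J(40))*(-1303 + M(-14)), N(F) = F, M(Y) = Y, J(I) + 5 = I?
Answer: -97368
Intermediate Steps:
J(I) = -5 + I
W(Q, z) = 2*Q
j = -97458 (j = (39 + (-5 + 40))*(-1303 - 14) = (39 + 35)*(-1317) = 74*(-1317) = -97458)
j + W(45, Z) = -97458 + 2*45 = -97458 + 90 = -97368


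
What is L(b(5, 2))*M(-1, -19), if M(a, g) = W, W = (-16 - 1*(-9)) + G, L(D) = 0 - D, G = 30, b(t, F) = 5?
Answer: -115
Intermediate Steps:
L(D) = -D
W = 23 (W = (-16 - 1*(-9)) + 30 = (-16 + 9) + 30 = -7 + 30 = 23)
M(a, g) = 23
L(b(5, 2))*M(-1, -19) = -1*5*23 = -5*23 = -115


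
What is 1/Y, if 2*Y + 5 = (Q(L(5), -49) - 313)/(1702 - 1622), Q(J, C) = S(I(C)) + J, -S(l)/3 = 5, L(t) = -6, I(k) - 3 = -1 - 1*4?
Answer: -80/367 ≈ -0.21798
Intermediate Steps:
I(k) = -2 (I(k) = 3 + (-1 - 1*4) = 3 + (-1 - 4) = 3 - 5 = -2)
S(l) = -15 (S(l) = -3*5 = -15)
Q(J, C) = -15 + J
Y = -367/80 (Y = -5/2 + (((-15 - 6) - 313)/(1702 - 1622))/2 = -5/2 + ((-21 - 313)/80)/2 = -5/2 + (-334*1/80)/2 = -5/2 + (½)*(-167/40) = -5/2 - 167/80 = -367/80 ≈ -4.5875)
1/Y = 1/(-367/80) = -80/367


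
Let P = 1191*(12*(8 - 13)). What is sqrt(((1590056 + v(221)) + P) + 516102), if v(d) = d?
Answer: sqrt(2034919) ≈ 1426.5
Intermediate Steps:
P = -71460 (P = 1191*(12*(-5)) = 1191*(-60) = -71460)
sqrt(((1590056 + v(221)) + P) + 516102) = sqrt(((1590056 + 221) - 71460) + 516102) = sqrt((1590277 - 71460) + 516102) = sqrt(1518817 + 516102) = sqrt(2034919)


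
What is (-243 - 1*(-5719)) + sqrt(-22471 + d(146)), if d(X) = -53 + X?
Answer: 5476 + I*sqrt(22378) ≈ 5476.0 + 149.59*I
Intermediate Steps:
(-243 - 1*(-5719)) + sqrt(-22471 + d(146)) = (-243 - 1*(-5719)) + sqrt(-22471 + (-53 + 146)) = (-243 + 5719) + sqrt(-22471 + 93) = 5476 + sqrt(-22378) = 5476 + I*sqrt(22378)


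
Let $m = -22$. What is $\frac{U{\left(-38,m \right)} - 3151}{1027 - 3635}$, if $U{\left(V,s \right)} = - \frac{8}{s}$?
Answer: $\frac{34657}{28688} \approx 1.2081$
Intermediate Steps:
$\frac{U{\left(-38,m \right)} - 3151}{1027 - 3635} = \frac{- \frac{8}{-22} - 3151}{1027 - 3635} = \frac{\left(-8\right) \left(- \frac{1}{22}\right) - 3151}{-2608} = \left(\frac{4}{11} - 3151\right) \left(- \frac{1}{2608}\right) = \left(- \frac{34657}{11}\right) \left(- \frac{1}{2608}\right) = \frac{34657}{28688}$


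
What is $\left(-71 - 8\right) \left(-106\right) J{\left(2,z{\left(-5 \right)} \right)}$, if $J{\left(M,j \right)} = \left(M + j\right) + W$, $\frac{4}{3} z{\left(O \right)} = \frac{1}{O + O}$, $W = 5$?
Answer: $\frac{1159799}{20} \approx 57990.0$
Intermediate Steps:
$z{\left(O \right)} = \frac{3}{8 O}$ ($z{\left(O \right)} = \frac{3}{4 \left(O + O\right)} = \frac{3}{4 \cdot 2 O} = \frac{3 \frac{1}{2 O}}{4} = \frac{3}{8 O}$)
$J{\left(M,j \right)} = 5 + M + j$ ($J{\left(M,j \right)} = \left(M + j\right) + 5 = 5 + M + j$)
$\left(-71 - 8\right) \left(-106\right) J{\left(2,z{\left(-5 \right)} \right)} = \left(-71 - 8\right) \left(-106\right) \left(5 + 2 + \frac{3}{8 \left(-5\right)}\right) = \left(-71 - 8\right) \left(-106\right) \left(5 + 2 + \frac{3}{8} \left(- \frac{1}{5}\right)\right) = \left(-79\right) \left(-106\right) \left(5 + 2 - \frac{3}{40}\right) = 8374 \cdot \frac{277}{40} = \frac{1159799}{20}$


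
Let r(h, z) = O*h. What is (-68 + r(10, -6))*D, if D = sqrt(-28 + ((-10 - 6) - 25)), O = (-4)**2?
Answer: 92*I*sqrt(69) ≈ 764.21*I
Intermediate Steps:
O = 16
r(h, z) = 16*h
D = I*sqrt(69) (D = sqrt(-28 + (-16 - 25)) = sqrt(-28 - 41) = sqrt(-69) = I*sqrt(69) ≈ 8.3066*I)
(-68 + r(10, -6))*D = (-68 + 16*10)*(I*sqrt(69)) = (-68 + 160)*(I*sqrt(69)) = 92*(I*sqrt(69)) = 92*I*sqrt(69)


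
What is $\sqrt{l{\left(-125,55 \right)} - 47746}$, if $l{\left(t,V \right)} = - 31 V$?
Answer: $i \sqrt{49451} \approx 222.38 i$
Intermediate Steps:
$\sqrt{l{\left(-125,55 \right)} - 47746} = \sqrt{\left(-31\right) 55 - 47746} = \sqrt{-1705 - 47746} = \sqrt{-49451} = i \sqrt{49451}$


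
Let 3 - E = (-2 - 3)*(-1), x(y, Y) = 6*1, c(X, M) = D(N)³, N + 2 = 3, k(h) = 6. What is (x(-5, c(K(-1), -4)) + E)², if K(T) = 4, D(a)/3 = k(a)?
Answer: 16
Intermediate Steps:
N = 1 (N = -2 + 3 = 1)
D(a) = 18 (D(a) = 3*6 = 18)
c(X, M) = 5832 (c(X, M) = 18³ = 5832)
x(y, Y) = 6
E = -2 (E = 3 - (-2 - 3)*(-1) = 3 - (-5)*(-1) = 3 - 1*5 = 3 - 5 = -2)
(x(-5, c(K(-1), -4)) + E)² = (6 - 2)² = 4² = 16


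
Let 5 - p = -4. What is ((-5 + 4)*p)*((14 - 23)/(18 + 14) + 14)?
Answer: -3951/32 ≈ -123.47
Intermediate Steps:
p = 9 (p = 5 - 1*(-4) = 5 + 4 = 9)
((-5 + 4)*p)*((14 - 23)/(18 + 14) + 14) = ((-5 + 4)*9)*((14 - 23)/(18 + 14) + 14) = (-1*9)*(-9/32 + 14) = -9*(-9*1/32 + 14) = -9*(-9/32 + 14) = -9*439/32 = -3951/32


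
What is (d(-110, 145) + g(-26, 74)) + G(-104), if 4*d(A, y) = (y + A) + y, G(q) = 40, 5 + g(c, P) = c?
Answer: 54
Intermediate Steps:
g(c, P) = -5 + c
d(A, y) = y/2 + A/4 (d(A, y) = ((y + A) + y)/4 = ((A + y) + y)/4 = (A + 2*y)/4 = y/2 + A/4)
(d(-110, 145) + g(-26, 74)) + G(-104) = (((½)*145 + (¼)*(-110)) + (-5 - 26)) + 40 = ((145/2 - 55/2) - 31) + 40 = (45 - 31) + 40 = 14 + 40 = 54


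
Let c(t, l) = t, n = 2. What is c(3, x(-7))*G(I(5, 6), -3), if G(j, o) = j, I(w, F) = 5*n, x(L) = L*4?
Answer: 30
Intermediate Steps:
x(L) = 4*L
I(w, F) = 10 (I(w, F) = 5*2 = 10)
c(3, x(-7))*G(I(5, 6), -3) = 3*10 = 30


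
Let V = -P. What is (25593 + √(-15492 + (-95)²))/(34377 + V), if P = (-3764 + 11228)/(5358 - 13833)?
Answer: 72300225/97117513 + 2825*I*√6467/97117513 ≈ 0.74446 + 0.0023392*I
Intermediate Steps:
P = -2488/2825 (P = 7464/(-8475) = 7464*(-1/8475) = -2488/2825 ≈ -0.88071)
V = 2488/2825 (V = -1*(-2488/2825) = 2488/2825 ≈ 0.88071)
(25593 + √(-15492 + (-95)²))/(34377 + V) = (25593 + √(-15492 + (-95)²))/(34377 + 2488/2825) = (25593 + √(-15492 + 9025))/(97117513/2825) = (25593 + √(-6467))*(2825/97117513) = (25593 + I*√6467)*(2825/97117513) = 72300225/97117513 + 2825*I*√6467/97117513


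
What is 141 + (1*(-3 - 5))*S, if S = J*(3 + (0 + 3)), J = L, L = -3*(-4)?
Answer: -435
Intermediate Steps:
L = 12
J = 12
S = 72 (S = 12*(3 + (0 + 3)) = 12*(3 + 3) = 12*6 = 72)
141 + (1*(-3 - 5))*S = 141 + (1*(-3 - 5))*72 = 141 + (1*(-8))*72 = 141 - 8*72 = 141 - 576 = -435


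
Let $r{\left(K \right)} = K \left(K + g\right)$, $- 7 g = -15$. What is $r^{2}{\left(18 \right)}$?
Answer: $\frac{6441444}{49} \approx 1.3146 \cdot 10^{5}$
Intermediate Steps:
$g = \frac{15}{7}$ ($g = \left(- \frac{1}{7}\right) \left(-15\right) = \frac{15}{7} \approx 2.1429$)
$r{\left(K \right)} = K \left(\frac{15}{7} + K\right)$ ($r{\left(K \right)} = K \left(K + \frac{15}{7}\right) = K \left(\frac{15}{7} + K\right)$)
$r^{2}{\left(18 \right)} = \left(\frac{1}{7} \cdot 18 \left(15 + 7 \cdot 18\right)\right)^{2} = \left(\frac{1}{7} \cdot 18 \left(15 + 126\right)\right)^{2} = \left(\frac{1}{7} \cdot 18 \cdot 141\right)^{2} = \left(\frac{2538}{7}\right)^{2} = \frac{6441444}{49}$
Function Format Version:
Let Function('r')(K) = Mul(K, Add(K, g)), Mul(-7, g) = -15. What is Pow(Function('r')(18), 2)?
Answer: Rational(6441444, 49) ≈ 1.3146e+5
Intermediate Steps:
g = Rational(15, 7) (g = Mul(Rational(-1, 7), -15) = Rational(15, 7) ≈ 2.1429)
Function('r')(K) = Mul(K, Add(Rational(15, 7), K)) (Function('r')(K) = Mul(K, Add(K, Rational(15, 7))) = Mul(K, Add(Rational(15, 7), K)))
Pow(Function('r')(18), 2) = Pow(Mul(Rational(1, 7), 18, Add(15, Mul(7, 18))), 2) = Pow(Mul(Rational(1, 7), 18, Add(15, 126)), 2) = Pow(Mul(Rational(1, 7), 18, 141), 2) = Pow(Rational(2538, 7), 2) = Rational(6441444, 49)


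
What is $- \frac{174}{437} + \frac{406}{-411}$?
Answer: $- \frac{248936}{179607} \approx -1.386$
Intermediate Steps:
$- \frac{174}{437} + \frac{406}{-411} = \left(-174\right) \frac{1}{437} + 406 \left(- \frac{1}{411}\right) = - \frac{174}{437} - \frac{406}{411} = - \frac{248936}{179607}$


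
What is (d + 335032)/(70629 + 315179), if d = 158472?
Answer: 30844/24113 ≈ 1.2791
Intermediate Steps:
(d + 335032)/(70629 + 315179) = (158472 + 335032)/(70629 + 315179) = 493504/385808 = 493504*(1/385808) = 30844/24113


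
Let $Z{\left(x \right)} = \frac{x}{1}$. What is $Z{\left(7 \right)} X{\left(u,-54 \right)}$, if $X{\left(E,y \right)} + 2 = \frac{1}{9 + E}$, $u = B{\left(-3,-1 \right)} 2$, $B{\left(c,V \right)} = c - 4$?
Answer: $- \frac{77}{5} \approx -15.4$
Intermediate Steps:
$Z{\left(x \right)} = x$ ($Z{\left(x \right)} = x 1 = x$)
$B{\left(c,V \right)} = -4 + c$
$u = -14$ ($u = \left(-4 - 3\right) 2 = \left(-7\right) 2 = -14$)
$X{\left(E,y \right)} = -2 + \frac{1}{9 + E}$
$Z{\left(7 \right)} X{\left(u,-54 \right)} = 7 \frac{-17 - -28}{9 - 14} = 7 \frac{-17 + 28}{-5} = 7 \left(\left(- \frac{1}{5}\right) 11\right) = 7 \left(- \frac{11}{5}\right) = - \frac{77}{5}$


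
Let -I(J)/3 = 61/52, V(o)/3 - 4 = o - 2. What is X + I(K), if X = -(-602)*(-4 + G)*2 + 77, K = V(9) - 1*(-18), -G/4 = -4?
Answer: 755117/52 ≈ 14521.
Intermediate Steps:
V(o) = 6 + 3*o (V(o) = 12 + 3*(o - 2) = 12 + 3*(-2 + o) = 12 + (-6 + 3*o) = 6 + 3*o)
G = 16 (G = -4*(-4) = 16)
K = 51 (K = (6 + 3*9) - 1*(-18) = (6 + 27) + 18 = 33 + 18 = 51)
I(J) = -183/52
X = 14525 (X = -(-602)*(-4 + 16)*2 + 77 = -(-602)*12*2 + 77 = -(-602)*24 + 77 = -86*(-168) + 77 = 14448 + 77 = 14525)
X + I(K) = 14525 - 183/52 = 755117/52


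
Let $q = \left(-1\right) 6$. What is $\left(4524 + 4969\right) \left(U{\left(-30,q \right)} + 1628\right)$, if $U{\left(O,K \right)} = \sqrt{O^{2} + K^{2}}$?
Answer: $15454604 + 56958 \sqrt{26} \approx 1.5745 \cdot 10^{7}$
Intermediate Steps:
$q = -6$
$U{\left(O,K \right)} = \sqrt{K^{2} + O^{2}}$
$\left(4524 + 4969\right) \left(U{\left(-30,q \right)} + 1628\right) = \left(4524 + 4969\right) \left(\sqrt{\left(-6\right)^{2} + \left(-30\right)^{2}} + 1628\right) = 9493 \left(\sqrt{36 + 900} + 1628\right) = 9493 \left(\sqrt{936} + 1628\right) = 9493 \left(6 \sqrt{26} + 1628\right) = 9493 \left(1628 + 6 \sqrt{26}\right) = 15454604 + 56958 \sqrt{26}$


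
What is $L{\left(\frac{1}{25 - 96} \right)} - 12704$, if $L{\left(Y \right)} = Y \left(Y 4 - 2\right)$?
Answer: $- \frac{64040718}{5041} \approx -12704.0$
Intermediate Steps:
$L{\left(Y \right)} = Y \left(-2 + 4 Y\right)$ ($L{\left(Y \right)} = Y \left(4 Y - 2\right) = Y \left(-2 + 4 Y\right)$)
$L{\left(\frac{1}{25 - 96} \right)} - 12704 = \frac{2 \left(-1 + \frac{2}{25 - 96}\right)}{25 - 96} - 12704 = \frac{2 \left(-1 + \frac{2}{-71}\right)}{-71} - 12704 = 2 \left(- \frac{1}{71}\right) \left(-1 + 2 \left(- \frac{1}{71}\right)\right) - 12704 = 2 \left(- \frac{1}{71}\right) \left(-1 - \frac{2}{71}\right) - 12704 = 2 \left(- \frac{1}{71}\right) \left(- \frac{73}{71}\right) - 12704 = \frac{146}{5041} - 12704 = - \frac{64040718}{5041}$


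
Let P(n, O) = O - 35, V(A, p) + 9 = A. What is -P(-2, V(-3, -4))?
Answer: 47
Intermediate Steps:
V(A, p) = -9 + A
P(n, O) = -35 + O
-P(-2, V(-3, -4)) = -(-35 + (-9 - 3)) = -(-35 - 12) = -1*(-47) = 47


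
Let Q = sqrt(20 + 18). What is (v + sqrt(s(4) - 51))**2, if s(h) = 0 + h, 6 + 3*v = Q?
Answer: (-6 + sqrt(38) + 3*I*sqrt(47))**2/9 ≈ -46.997 + 0.75144*I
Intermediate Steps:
Q = sqrt(38) ≈ 6.1644
v = -2 + sqrt(38)/3 ≈ 0.054805
s(h) = h
(v + sqrt(s(4) - 51))**2 = ((-2 + sqrt(38)/3) + sqrt(4 - 51))**2 = ((-2 + sqrt(38)/3) + sqrt(-47))**2 = ((-2 + sqrt(38)/3) + I*sqrt(47))**2 = (-2 + sqrt(38)/3 + I*sqrt(47))**2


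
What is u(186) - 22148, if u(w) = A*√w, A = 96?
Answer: -22148 + 96*√186 ≈ -20839.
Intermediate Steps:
u(w) = 96*√w
u(186) - 22148 = 96*√186 - 22148 = -22148 + 96*√186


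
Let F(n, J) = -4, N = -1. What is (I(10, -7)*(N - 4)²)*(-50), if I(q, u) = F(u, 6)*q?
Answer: 50000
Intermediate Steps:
I(q, u) = -4*q
(I(10, -7)*(N - 4)²)*(-50) = ((-4*10)*(-1 - 4)²)*(-50) = -40*(-5)²*(-50) = -40*25*(-50) = -1000*(-50) = 50000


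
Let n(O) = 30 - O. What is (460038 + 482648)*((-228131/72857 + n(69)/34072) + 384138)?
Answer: 449458608408225126871/1241191852 ≈ 3.6212e+11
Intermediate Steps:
(460038 + 482648)*((-228131/72857 + n(69)/34072) + 384138) = (460038 + 482648)*((-228131/72857 + (30 - 1*69)/34072) + 384138) = 942686*((-228131*1/72857 + (30 - 69)*(1/34072)) + 384138) = 942686*((-228131/72857 - 39*1/34072) + 384138) = 942686*((-228131/72857 - 39/34072) + 384138) = 942686*(-7775720855/2482383704 + 384138) = 942686*(953570135566297/2482383704) = 449458608408225126871/1241191852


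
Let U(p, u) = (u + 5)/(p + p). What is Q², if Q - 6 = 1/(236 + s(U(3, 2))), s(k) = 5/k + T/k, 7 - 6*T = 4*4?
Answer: 2059225/57121 ≈ 36.050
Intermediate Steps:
T = -3/2 (T = 7/6 - 2*4/3 = 7/6 - ⅙*16 = 7/6 - 8/3 = -3/2 ≈ -1.5000)
U(p, u) = (5 + u)/(2*p) (U(p, u) = (5 + u)/((2*p)) = (5 + u)*(1/(2*p)) = (5 + u)/(2*p))
s(k) = 7/(2*k) (s(k) = 5/k - 3/(2*k) = 7/(2*k))
Q = 1435/239 (Q = 6 + 1/(236 + 7/(2*(((½)*(5 + 2)/3)))) = 6 + 1/(236 + 7/(2*(((½)*(⅓)*7)))) = 6 + 1/(236 + 7/(2*(7/6))) = 6 + 1/(236 + (7/2)*(6/7)) = 6 + 1/(236 + 3) = 6 + 1/239 = 1435/239 ≈ 6.0042)
Q² = (1435/239)² = 2059225/57121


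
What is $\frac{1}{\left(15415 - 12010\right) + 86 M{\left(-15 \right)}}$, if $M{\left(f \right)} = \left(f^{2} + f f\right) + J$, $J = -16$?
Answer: $\frac{1}{40729} \approx 2.4553 \cdot 10^{-5}$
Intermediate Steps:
$M{\left(f \right)} = -16 + 2 f^{2}$ ($M{\left(f \right)} = \left(f^{2} + f f\right) - 16 = \left(f^{2} + f^{2}\right) - 16 = 2 f^{2} - 16 = -16 + 2 f^{2}$)
$\frac{1}{\left(15415 - 12010\right) + 86 M{\left(-15 \right)}} = \frac{1}{\left(15415 - 12010\right) + 86 \left(-16 + 2 \left(-15\right)^{2}\right)} = \frac{1}{3405 + 86 \left(-16 + 2 \cdot 225\right)} = \frac{1}{3405 + 86 \left(-16 + 450\right)} = \frac{1}{3405 + 86 \cdot 434} = \frac{1}{3405 + 37324} = \frac{1}{40729}$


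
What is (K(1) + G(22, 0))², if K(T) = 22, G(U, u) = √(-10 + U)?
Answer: 496 + 88*√3 ≈ 648.42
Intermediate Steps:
(K(1) + G(22, 0))² = (22 + √(-10 + 22))² = (22 + √12)² = (22 + 2*√3)²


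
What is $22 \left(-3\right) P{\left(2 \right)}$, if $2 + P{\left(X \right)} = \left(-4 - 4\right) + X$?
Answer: $528$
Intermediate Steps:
$P{\left(X \right)} = -10 + X$ ($P{\left(X \right)} = -2 + \left(\left(-4 - 4\right) + X\right) = -2 + \left(-8 + X\right) = -10 + X$)
$22 \left(-3\right) P{\left(2 \right)} = 22 \left(-3\right) \left(-10 + 2\right) = \left(-66\right) \left(-8\right) = 528$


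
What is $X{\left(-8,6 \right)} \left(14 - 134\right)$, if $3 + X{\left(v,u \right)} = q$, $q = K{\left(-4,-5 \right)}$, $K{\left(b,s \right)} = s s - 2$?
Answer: $-2400$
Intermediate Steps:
$K{\left(b,s \right)} = -2 + s^{2}$ ($K{\left(b,s \right)} = s^{2} - 2 = -2 + s^{2}$)
$q = 23$ ($q = -2 + \left(-5\right)^{2} = -2 + 25 = 23$)
$X{\left(v,u \right)} = 20$ ($X{\left(v,u \right)} = -3 + 23 = 20$)
$X{\left(-8,6 \right)} \left(14 - 134\right) = 20 \left(14 - 134\right) = 20 \left(-120\right) = -2400$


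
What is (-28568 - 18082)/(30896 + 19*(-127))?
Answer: -46650/28483 ≈ -1.6378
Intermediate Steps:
(-28568 - 18082)/(30896 + 19*(-127)) = -46650/(30896 - 2413) = -46650/28483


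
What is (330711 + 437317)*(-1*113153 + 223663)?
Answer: 84874774280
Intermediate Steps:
(330711 + 437317)*(-1*113153 + 223663) = 768028*(-113153 + 223663) = 768028*110510 = 84874774280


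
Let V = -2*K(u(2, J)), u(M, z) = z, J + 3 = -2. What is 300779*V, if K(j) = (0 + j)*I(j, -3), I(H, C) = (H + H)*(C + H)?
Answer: 240623200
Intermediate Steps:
J = -5 (J = -3 - 2 = -5)
I(H, C) = 2*H*(C + H) (I(H, C) = (2*H)*(C + H) = 2*H*(C + H))
K(j) = 2*j²*(-3 + j) (K(j) = (0 + j)*(2*j*(-3 + j)) = j*(2*j*(-3 + j)) = 2*j²*(-3 + j))
V = 800 (V = -4*(-5)²*(-3 - 5) = -4*25*(-8) = -2*(-400) = 800)
300779*V = 300779*800 = 240623200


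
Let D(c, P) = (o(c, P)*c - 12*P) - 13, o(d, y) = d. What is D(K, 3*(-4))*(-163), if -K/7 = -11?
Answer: -987780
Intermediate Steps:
K = 77 (K = -7*(-11) = 77)
D(c, P) = -13 + c² - 12*P (D(c, P) = (c*c - 12*P) - 13 = (c² - 12*P) - 13 = -13 + c² - 12*P)
D(K, 3*(-4))*(-163) = (-13 + 77² - 36*(-4))*(-163) = (-13 + 5929 - 12*(-12))*(-163) = (-13 + 5929 + 144)*(-163) = 6060*(-163) = -987780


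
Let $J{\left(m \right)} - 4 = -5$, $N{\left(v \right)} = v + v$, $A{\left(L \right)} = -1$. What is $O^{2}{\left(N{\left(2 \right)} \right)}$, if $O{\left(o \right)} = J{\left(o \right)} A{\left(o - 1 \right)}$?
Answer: $1$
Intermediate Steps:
$N{\left(v \right)} = 2 v$
$J{\left(m \right)} = -1$ ($J{\left(m \right)} = 4 - 5 = -1$)
$O{\left(o \right)} = 1$ ($O{\left(o \right)} = \left(-1\right) \left(-1\right) = 1$)
$O^{2}{\left(N{\left(2 \right)} \right)} = 1^{2} = 1$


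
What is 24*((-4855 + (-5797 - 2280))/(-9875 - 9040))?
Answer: 103456/6305 ≈ 16.409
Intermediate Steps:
24*((-4855 + (-5797 - 2280))/(-9875 - 9040)) = 24*((-4855 - 8077)/(-18915)) = 24*(-12932*(-1/18915)) = 24*(12932/18915) = 103456/6305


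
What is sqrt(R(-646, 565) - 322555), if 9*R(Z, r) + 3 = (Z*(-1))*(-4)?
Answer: I*sqrt(2905582)/3 ≈ 568.19*I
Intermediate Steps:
R(Z, r) = -1/3 + 4*Z/9 (R(Z, r) = -1/3 + ((Z*(-1))*(-4))/9 = -1/3 + (-Z*(-4))/9 = -1/3 + (4*Z)/9 = -1/3 + 4*Z/9)
sqrt(R(-646, 565) - 322555) = sqrt((-1/3 + (4/9)*(-646)) - 322555) = sqrt((-1/3 - 2584/9) - 322555) = sqrt(-2587/9 - 322555) = sqrt(-2905582/9) = I*sqrt(2905582)/3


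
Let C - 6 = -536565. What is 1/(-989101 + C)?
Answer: -1/1525660 ≈ -6.5545e-7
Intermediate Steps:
C = -536559 (C = 6 - 536565 = -536559)
1/(-989101 + C) = 1/(-989101 - 536559) = 1/(-1525660) = -1/1525660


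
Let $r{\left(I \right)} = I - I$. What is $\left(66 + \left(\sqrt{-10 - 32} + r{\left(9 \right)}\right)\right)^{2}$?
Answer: $\left(66 + i \sqrt{42}\right)^{2} \approx 4314.0 + 855.46 i$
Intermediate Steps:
$r{\left(I \right)} = 0$
$\left(66 + \left(\sqrt{-10 - 32} + r{\left(9 \right)}\right)\right)^{2} = \left(66 + \left(\sqrt{-10 - 32} + 0\right)\right)^{2} = \left(66 + \left(\sqrt{-42} + 0\right)\right)^{2} = \left(66 + \left(i \sqrt{42} + 0\right)\right)^{2} = \left(66 + i \sqrt{42}\right)^{2}$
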